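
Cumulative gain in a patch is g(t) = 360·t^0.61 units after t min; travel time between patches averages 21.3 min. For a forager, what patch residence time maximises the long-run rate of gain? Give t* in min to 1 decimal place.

Optimal t* satisfies g'(t*) = g(t*)/(T + t*).
g'(t) = 0.61·360·t^-0.39. Setting 0.61·360·t^-0.39 = 360·t^0.61/(21.3+t) gives 0.61(21.3+t) = t, so 0.39·t = 0.61×21.3.
t* = 0.61×21.3/0.39 = 33.32 min.

33.3 min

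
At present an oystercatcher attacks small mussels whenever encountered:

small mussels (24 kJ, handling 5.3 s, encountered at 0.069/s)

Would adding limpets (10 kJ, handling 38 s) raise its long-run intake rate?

Intake rate on the current diet: R = (0.069×24) / (1 + 0.069×5.3) = 1.656/1.366 = 1.213 kJ/s.
limpets: E/h = 10/38 = 0.2632 kJ/s.
0.2632 < 1.213, so adding limpets would lower the average — exclude it.

No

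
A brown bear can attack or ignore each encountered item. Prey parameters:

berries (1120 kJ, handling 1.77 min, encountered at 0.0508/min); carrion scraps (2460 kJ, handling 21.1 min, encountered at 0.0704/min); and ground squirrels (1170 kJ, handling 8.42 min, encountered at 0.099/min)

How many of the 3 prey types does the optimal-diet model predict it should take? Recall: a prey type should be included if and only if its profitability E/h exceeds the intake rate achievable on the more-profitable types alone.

3

E/h in descending order: berries 633, ground squirrels 139, carrion scraps 117 kJ/min. The optimal diet is the largest prefix of this list for which every included type satisfies E_i/h_i > R on the types above it.
Rate on top 1: 52.2. ground squirrels: 139 > 52.2 → include.
Rate on top 2: 89.8. carrion scraps: 117 > 89.8 → include.
Optimal diet: berries, ground squirrels, carrion scraps — 3 of 3 types.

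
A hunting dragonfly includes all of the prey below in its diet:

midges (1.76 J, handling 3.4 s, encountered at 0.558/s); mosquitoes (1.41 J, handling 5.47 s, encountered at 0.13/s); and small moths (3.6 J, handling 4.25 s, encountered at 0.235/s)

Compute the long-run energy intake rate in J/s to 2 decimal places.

R = (0.558×1.76 + 0.13×1.41 + 0.235×3.6) / (1 + 0.558×3.4 + 0.13×5.47 + 0.235×4.25) = 2.011/4.607 = 0.4366 J/s.

0.44 J/s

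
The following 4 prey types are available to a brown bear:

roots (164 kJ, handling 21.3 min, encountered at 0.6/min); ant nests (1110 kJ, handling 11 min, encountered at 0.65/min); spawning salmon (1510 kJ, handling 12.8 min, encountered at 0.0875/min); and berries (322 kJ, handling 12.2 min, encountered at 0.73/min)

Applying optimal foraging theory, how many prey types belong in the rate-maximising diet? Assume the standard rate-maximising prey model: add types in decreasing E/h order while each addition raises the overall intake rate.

Profitabilities (E/h, kJ/min): spawning salmon 118, ant nests 101, berries 26.4, roots 7.7. Add prey in this order while the next type's profitability exceeds the intake rate on those already taken.
Rate on top 1: 62.32. ant nests: 101 > 62.32 → include.
Rate on top 2: 92.08. berries: 26.4 < 92.08 → exclude; stop.
Optimal diet: spawning salmon, ant nests — 2 of 4 types.

2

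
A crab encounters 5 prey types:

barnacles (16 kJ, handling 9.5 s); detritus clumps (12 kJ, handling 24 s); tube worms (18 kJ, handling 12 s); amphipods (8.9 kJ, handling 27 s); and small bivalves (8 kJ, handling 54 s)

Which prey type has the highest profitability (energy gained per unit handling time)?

barnacles

Profitability E/h (kJ/s): barnacles = 16/9.5 = 1.68, detritus clumps = 12/24 = 0.5, tube worms = 18/12 = 1.5, amphipods = 8.9/27 = 0.33, small bivalves = 8/54 = 0.148.
Ranked: barnacles > tube worms > detritus clumps > amphipods > small bivalves.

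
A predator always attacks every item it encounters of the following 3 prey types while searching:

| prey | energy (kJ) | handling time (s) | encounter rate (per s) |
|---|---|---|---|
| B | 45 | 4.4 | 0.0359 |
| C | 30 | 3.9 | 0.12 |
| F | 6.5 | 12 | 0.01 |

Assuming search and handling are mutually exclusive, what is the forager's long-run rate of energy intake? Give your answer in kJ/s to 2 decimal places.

3.02 kJ/s

R = Σλ_iE_i / (1 + Σλ_ih_i)
Numerator: 0.0359×45 + 0.12×30 + 0.01×6.5 = 5.28
Denominator: 1 + 0.0359×4.4 + 0.12×3.9 + 0.01×12 = 1.746
R = 5.28/1.746 = 3.024 kJ/s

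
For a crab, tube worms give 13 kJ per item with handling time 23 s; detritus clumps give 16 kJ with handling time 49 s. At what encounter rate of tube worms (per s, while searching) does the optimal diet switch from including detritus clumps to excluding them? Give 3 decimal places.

0.059 per s

The zero-one rule: include detritus clumps iff E₂/h₂ > λE₁/(1+λh₁). Equality gives the switch point.
λE₁h₂ = E₂ + λE₂h₁ ⇒ λ = E₂/(E₁h₂ − E₂h₁) = 16/(637 − 368) = 0.05948 per s.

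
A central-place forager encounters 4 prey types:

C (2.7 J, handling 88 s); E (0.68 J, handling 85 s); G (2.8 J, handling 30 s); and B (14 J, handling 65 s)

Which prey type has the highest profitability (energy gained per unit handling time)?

In descending order of E/h:
B: 14/65 = 0.215 J/s
G: 2.8/30 = 0.0933 J/s
C: 2.7/88 = 0.0307 J/s
E: 0.68/85 = 0.008 J/s

B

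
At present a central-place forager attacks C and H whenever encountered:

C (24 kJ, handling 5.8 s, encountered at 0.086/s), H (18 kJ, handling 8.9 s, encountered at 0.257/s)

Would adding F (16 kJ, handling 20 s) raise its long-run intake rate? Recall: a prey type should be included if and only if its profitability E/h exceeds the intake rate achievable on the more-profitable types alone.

No

On C and H alone, R = ΣλE/(1+Σλh) = 6.69/3.786 = 1.767 kJ/s.
Profitability of F: 16/20 = 0.8 kJ/s.
0.8 < 1.767, so adding F would lower the average — exclude it.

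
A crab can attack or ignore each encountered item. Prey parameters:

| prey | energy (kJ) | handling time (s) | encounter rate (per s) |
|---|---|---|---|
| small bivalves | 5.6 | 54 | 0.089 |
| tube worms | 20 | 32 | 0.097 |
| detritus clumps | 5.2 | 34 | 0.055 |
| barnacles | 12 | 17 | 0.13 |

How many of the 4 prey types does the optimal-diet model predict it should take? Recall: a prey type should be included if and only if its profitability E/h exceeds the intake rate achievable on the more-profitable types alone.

E/h in descending order: barnacles 0.706, tube worms 0.625, detritus clumps 0.153, small bivalves 0.104 kJ/s. The optimal diet is the largest prefix of this list for which every included type satisfies E_i/h_i > R on the types above it.
Rate on top 1: 0.486. tube worms: 0.625 > 0.486 → include.
Rate on top 2: 0.5543. detritus clumps: 0.153 < 0.5543 → exclude; stop.
Optimal diet: barnacles, tube worms — 2 of 4 types.

2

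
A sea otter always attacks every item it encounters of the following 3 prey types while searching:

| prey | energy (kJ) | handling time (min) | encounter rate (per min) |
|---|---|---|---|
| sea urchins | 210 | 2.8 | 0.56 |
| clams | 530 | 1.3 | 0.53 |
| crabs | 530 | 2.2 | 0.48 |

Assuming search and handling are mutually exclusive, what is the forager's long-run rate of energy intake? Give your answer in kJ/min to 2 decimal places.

R = Σλ_iE_i / (1 + Σλ_ih_i)
Numerator: 0.56×210 + 0.53×530 + 0.48×530 = 652.9
Denominator: 1 + 0.56×2.8 + 0.53×1.3 + 0.48×2.2 = 4.313
R = 652.9/4.313 = 151.4 kJ/min

151.38 kJ/min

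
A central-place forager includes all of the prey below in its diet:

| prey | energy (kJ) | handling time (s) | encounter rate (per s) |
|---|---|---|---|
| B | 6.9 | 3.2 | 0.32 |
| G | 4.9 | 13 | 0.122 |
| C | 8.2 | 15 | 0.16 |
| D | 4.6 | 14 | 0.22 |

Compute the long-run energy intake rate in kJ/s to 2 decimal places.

0.56 kJ/s

R = Σλ_iE_i / (1 + Σλ_ih_i)
Numerator: 0.32×6.9 + 0.122×4.9 + 0.16×8.2 + 0.22×4.6 = 5.13
Denominator: 1 + 0.32×3.2 + 0.122×13 + 0.16×15 + 0.22×14 = 9.09
R = 5.13/9.09 = 0.5643 kJ/s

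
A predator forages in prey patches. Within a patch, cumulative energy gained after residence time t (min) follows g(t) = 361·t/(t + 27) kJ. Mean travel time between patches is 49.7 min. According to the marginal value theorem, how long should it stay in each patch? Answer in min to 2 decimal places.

36.63 min

Maximise g(t)/(T+t): set derivative to zero → g'(t)(T+t) = g(t).
g'(t) = 361·27/(t + 27)². Setting 361·27/(t+27)² = 361t/[(t+27)(49.7+t)] gives 27(49.7+t) = t(t+27), so t² = 27×49.7 = 1342.
t* = √1342 = 36.63 min.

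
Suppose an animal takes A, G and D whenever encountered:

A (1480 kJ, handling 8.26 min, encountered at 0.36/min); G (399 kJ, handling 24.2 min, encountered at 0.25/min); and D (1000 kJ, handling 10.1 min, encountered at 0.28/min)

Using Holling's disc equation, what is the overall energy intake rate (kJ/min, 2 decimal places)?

71.01 kJ/min

Energy encountered per unit search time: 0.36×1480 + 0.25×399 + 0.28×1000 = 912.5 kJ/min.
Handling time per unit search time: 0.36×8.26 + 0.25×24.2 + 0.28×10.1 = 11.85.
Rate = 912.5/(1 + 11.85) = 71.01 kJ/min.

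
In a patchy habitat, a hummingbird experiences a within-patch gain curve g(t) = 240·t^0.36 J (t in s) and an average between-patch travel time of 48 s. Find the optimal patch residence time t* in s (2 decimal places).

27.00 s

Optimal t* satisfies g'(t*) = g(t*)/(T + t*).
g'(t) = 0.36·240·t^-0.64. Setting 0.36·240·t^-0.64 = 240·t^0.36/(48+t) gives 0.36(48+t) = t, so 0.64·t = 0.36×48.
t* = 0.36×48/0.64 = 27 s.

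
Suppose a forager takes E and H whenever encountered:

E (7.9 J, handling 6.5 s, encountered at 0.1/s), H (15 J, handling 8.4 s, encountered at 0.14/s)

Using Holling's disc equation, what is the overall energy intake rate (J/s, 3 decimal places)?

1.023 J/s

Energy encountered per unit search time: 0.1×7.9 + 0.14×15 = 2.89 J/s.
Handling time per unit search time: 0.1×6.5 + 0.14×8.4 = 1.826.
Rate = 2.89/(1 + 1.826) = 1.023 J/s.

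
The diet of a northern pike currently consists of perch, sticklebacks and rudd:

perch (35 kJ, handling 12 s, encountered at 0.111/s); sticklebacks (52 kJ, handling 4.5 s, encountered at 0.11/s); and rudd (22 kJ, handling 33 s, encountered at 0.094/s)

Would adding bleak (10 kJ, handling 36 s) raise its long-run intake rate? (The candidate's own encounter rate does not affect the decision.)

Intake rate on the current diet: R = (0.111×35 + 0.11×52 + 0.094×22) / (1 + 0.111×12 + 0.11×4.5 + 0.094×33) = 11.67/5.929 = 1.969 kJ/s.
Profitability of bleak: 10/36 = 0.2778 kJ/s.
0.2778 < 1.969, so adding bleak would lower the average — exclude it.

No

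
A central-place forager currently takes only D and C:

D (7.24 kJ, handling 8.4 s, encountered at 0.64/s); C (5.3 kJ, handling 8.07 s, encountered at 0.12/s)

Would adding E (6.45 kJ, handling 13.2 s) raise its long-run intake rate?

On D and C alone, R = ΣλE/(1+Σλh) = 5.27/7.344 = 0.7175 kJ/s.
Profitability of E: 6.45/13.2 = 0.4886 kJ/s.
Since 0.4886 < R, time spent handling E is better spent searching.

No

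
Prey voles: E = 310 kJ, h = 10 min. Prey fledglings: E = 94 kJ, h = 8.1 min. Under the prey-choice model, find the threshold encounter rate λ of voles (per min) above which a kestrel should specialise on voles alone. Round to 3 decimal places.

The zero-one rule: include fledglings iff E₂/h₂ > λE₁/(1+λh₁). Equality gives the switch point.
λE₁h₂ = E₂ + λE₂h₁ ⇒ λ = E₂/(E₁h₂ − E₂h₁) = 94/(2511 − 940) = 0.05983 per min.

0.060 per min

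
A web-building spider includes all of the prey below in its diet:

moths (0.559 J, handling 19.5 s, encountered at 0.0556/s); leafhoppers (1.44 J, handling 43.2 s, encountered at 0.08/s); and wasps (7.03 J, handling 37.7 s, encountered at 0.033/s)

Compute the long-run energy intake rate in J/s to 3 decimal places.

Energy encountered per unit search time: 0.0556×0.559 + 0.08×1.44 + 0.033×7.03 = 0.3783 J/s.
Handling time per unit search time: 0.0556×19.5 + 0.08×43.2 + 0.033×37.7 = 5.784.
Rate = 0.3783/(1 + 5.784) = 0.05576 J/s.

0.056 J/s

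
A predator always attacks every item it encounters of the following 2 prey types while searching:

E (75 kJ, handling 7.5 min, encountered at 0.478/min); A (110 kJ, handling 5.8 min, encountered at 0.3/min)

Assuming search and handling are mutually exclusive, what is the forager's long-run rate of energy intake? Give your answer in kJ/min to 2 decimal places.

R = (0.478×75 + 0.3×110) / (1 + 0.478×7.5 + 0.3×5.8) = 68.85/6.325 = 10.89 kJ/min.

10.89 kJ/min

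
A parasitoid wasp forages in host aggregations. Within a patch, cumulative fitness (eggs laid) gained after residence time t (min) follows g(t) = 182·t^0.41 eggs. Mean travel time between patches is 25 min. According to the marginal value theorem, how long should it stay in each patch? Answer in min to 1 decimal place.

Optimal t* satisfies g'(t*) = g(t*)/(T + t*).
g'(t) = 0.41·182·t^-0.59. Setting 0.41·182·t^-0.59 = 182·t^0.41/(25+t) gives 0.41(25+t) = t, so 0.59·t = 0.41×25.
t* = 0.41×25/0.59 = 17.37 min.

17.4 min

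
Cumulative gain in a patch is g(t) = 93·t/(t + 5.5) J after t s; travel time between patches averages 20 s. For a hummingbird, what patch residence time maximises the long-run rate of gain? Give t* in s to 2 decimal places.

Maximise g(t)/(T+t): set derivative to zero → g'(t)(T+t) = g(t).
g'(t) = 93·5.5/(t + 5.5)². Setting 93·5.5/(t+5.5)² = 93t/[(t+5.5)(20+t)] gives 5.5(20+t) = t(t+5.5), so t² = 5.5×20 = 110.
t* = √110 = 10.49 s.

10.49 s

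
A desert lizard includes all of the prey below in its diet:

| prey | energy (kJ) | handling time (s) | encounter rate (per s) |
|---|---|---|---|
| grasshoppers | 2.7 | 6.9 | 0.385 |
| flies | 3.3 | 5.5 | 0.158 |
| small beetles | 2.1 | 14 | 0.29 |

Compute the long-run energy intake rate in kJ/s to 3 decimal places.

0.253 kJ/s

R = Σλ_iE_i / (1 + Σλ_ih_i)
Numerator: 0.385×2.7 + 0.158×3.3 + 0.29×2.1 = 2.17
Denominator: 1 + 0.385×6.9 + 0.158×5.5 + 0.29×14 = 8.585
R = 2.17/8.585 = 0.2527 kJ/s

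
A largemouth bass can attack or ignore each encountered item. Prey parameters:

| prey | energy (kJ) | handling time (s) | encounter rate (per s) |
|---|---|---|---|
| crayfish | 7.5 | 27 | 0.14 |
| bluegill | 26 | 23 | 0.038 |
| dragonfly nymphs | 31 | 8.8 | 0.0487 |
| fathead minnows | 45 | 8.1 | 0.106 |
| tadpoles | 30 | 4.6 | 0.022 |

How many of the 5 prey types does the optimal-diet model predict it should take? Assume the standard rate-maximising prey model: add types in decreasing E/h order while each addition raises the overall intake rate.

Profitabilities (E/h, kJ/s): tadpoles 6.52, fathead minnows 5.56, dragonfly nymphs 3.52, bluegill 1.13, crayfish 0.278. Add prey in this order while the next type's profitability exceeds the intake rate on those already taken.
Rate on top 1: 0.5993. fathead minnows: 5.56 > 0.5993 → include.
Rate on top 2: 2.771. dragonfly nymphs: 3.52 > 2.771 → include.
Rate on top 3: 2.906. bluegill: 1.13 < 2.906 → exclude; stop.
Optimal diet: tadpoles, fathead minnows, dragonfly nymphs — 3 of 5 types.

3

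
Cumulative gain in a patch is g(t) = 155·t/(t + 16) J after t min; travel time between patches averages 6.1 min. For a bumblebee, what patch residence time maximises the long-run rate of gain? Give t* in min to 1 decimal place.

Maximise g(t)/(T+t): set derivative to zero → g'(t)(T+t) = g(t).
g'(t) = 155·16/(t + 16)². Setting 155·16/(t+16)² = 155t/[(t+16)(6.1+t)] gives 16(6.1+t) = t(t+16), so t² = 16×6.1 = 97.6.
t* = √97.6 = 9.879 min.

9.9 min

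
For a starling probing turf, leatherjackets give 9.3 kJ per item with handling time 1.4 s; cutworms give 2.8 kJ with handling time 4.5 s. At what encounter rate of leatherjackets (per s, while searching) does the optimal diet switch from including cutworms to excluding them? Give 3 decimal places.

0.074 per s

At the threshold, the rate on leatherjackets alone equals the profitability of cutworms: λ·9.3/(1 + λ·1.4) = 2.8/4.5 = 0.6222.
Rearranging, λ(9.3 − 0.6222×1.4) = 0.6222, so λ = 0.6222/8.429 = 0.07382 per s.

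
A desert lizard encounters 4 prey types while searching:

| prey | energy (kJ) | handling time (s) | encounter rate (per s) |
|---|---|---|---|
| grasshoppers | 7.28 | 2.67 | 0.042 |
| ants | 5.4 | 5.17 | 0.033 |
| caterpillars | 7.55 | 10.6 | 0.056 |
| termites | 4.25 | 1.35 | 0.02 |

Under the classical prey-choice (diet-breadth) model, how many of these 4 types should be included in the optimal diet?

Profitabilities (E/h, kJ/s): termites 3.15, grasshoppers 2.73, ants 1.04, caterpillars 0.712. Add prey in this order while the next type's profitability exceeds the intake rate on those already taken.
Rate on top 1: 0.08277. grasshoppers: 2.73 > 0.08277 → include.
Rate on top 2: 0.343. ants: 1.04 > 0.343 → include.
Rate on top 3: 0.4344. caterpillars: 0.712 > 0.4344 → include.
Optimal diet: termites, grasshoppers, ants, caterpillars — 4 of 4 types.

4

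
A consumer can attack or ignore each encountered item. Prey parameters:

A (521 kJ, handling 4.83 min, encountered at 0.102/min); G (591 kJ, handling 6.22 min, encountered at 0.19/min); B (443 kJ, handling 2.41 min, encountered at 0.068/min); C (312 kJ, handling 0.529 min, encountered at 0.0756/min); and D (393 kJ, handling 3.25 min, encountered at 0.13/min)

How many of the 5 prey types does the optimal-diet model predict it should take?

5

Profitabilities (E/h, kJ/min): C 590, B 184, D 121, A 108, G 95. Add prey in this order while the next type's profitability exceeds the intake rate on those already taken.
Rate on top 1: 22.68. B: 184 > 22.68 → include.
Rate on top 2: 44.62. D: 121 > 44.62 → include.
Rate on top 3: 64.44. A: 108 > 64.44 → include.
Rate on top 4: 74.54. G: 95 > 74.54 → include.
Optimal diet: C, B, D, A, G — 5 of 5 types.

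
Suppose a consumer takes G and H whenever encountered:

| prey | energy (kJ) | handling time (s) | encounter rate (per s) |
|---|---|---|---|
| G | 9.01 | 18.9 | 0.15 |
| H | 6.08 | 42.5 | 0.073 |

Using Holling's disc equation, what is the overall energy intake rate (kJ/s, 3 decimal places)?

R = Σλ_iE_i / (1 + Σλ_ih_i)
Numerator: 0.15×9.01 + 0.073×6.08 = 1.795
Denominator: 1 + 0.15×18.9 + 0.073×42.5 = 6.937
R = 1.795/6.937 = 0.2588 kJ/s

0.259 kJ/s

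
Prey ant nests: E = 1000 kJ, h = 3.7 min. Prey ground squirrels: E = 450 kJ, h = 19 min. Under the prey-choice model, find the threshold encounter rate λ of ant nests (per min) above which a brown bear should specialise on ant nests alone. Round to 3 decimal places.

0.026 per min

The zero-one rule: include ground squirrels iff E₂/h₂ > λE₁/(1+λh₁). Equality gives the switch point.
λE₁h₂ = E₂ + λE₂h₁ ⇒ λ = E₂/(E₁h₂ − E₂h₁) = 450/(1.9e+04 − 1665) = 0.02596 per min.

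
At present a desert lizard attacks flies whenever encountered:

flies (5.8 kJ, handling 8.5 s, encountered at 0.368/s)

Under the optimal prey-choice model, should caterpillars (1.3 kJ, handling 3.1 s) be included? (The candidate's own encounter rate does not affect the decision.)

No

Current rate: (0.368×5.8)/(1 + 0.368×8.5) = 0.5171 kJ/s.
Profitability of caterpillars: 1.3/3.1 = 0.4194 kJ/s.
Since 0.4194 < R, time spent handling caterpillars is better spent searching.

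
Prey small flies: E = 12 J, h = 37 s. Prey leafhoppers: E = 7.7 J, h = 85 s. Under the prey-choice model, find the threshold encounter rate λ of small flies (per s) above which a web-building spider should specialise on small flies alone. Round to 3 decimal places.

The zero-one rule: include leafhoppers iff E₂/h₂ > λE₁/(1+λh₁). Equality gives the switch point.
λE₁h₂ = E₂ + λE₂h₁ ⇒ λ = E₂/(E₁h₂ − E₂h₁) = 7.7/(1020 − 284.9) = 0.01047 per s.

0.010 per s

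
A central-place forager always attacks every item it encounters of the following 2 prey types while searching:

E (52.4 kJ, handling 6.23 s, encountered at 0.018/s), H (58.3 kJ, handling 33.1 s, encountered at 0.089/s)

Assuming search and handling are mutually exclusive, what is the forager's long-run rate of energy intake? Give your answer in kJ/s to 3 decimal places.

1.511 kJ/s

R = Σλ_iE_i / (1 + Σλ_ih_i)
Numerator: 0.018×52.4 + 0.089×58.3 = 6.132
Denominator: 1 + 0.018×6.23 + 0.089×33.1 = 4.058
R = 6.132/4.058 = 1.511 kJ/s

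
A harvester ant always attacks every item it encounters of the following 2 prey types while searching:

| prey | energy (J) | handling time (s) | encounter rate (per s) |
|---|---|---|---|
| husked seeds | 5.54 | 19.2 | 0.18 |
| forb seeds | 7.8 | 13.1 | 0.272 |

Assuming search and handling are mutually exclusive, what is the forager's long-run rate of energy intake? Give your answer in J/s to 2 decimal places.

0.39 J/s

R = (0.18×5.54 + 0.272×7.8) / (1 + 0.18×19.2 + 0.272×13.1) = 3.119/8.019 = 0.3889 J/s.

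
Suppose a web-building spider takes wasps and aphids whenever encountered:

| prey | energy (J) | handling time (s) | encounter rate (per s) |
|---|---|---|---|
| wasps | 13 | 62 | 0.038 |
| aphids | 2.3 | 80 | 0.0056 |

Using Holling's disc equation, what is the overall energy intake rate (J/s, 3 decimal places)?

R = (0.038×13 + 0.0056×2.3) / (1 + 0.038×62 + 0.0056×80) = 0.5069/3.804 = 0.1332 J/s.

0.133 J/s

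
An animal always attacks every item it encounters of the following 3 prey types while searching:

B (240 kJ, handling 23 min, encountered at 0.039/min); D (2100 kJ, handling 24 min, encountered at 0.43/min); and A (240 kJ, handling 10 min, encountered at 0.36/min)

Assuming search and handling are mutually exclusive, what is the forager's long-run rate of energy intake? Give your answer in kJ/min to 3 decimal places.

63.145 kJ/min

R = Σλ_iE_i / (1 + Σλ_ih_i)
Numerator: 0.039×240 + 0.43×2100 + 0.36×240 = 998.8
Denominator: 1 + 0.039×23 + 0.43×24 + 0.36×10 = 15.82
R = 998.8/15.82 = 63.14 kJ/min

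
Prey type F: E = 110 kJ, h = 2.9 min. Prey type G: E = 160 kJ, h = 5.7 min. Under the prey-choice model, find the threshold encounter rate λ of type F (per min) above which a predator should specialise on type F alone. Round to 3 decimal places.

Drop type G once their profitability E₂/h₂ falls below the rate achievable on type F alone: E₂/h₂ = λE₁/(1 + λh₁).
Solve for λ: λE₁h₂ = E₂(1 + λh₁) → λ(E₁h₂ − E₂h₁) = E₂ → λ = E₂/(E₁h₂ − E₂h₁).
λ = 160/(110×5.7 − 160×2.9) = 160/163 = 0.9816 per min.

0.982 per min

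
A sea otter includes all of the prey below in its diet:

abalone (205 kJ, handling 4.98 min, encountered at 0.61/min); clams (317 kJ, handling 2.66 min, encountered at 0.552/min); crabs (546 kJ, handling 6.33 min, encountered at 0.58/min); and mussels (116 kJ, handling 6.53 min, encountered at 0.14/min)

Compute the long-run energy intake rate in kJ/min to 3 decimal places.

62.720 kJ/min

Energy encountered per unit search time: 0.61×205 + 0.552×317 + 0.58×546 + 0.14×116 = 633 kJ/min.
Handling time per unit search time: 0.61×4.98 + 0.552×2.66 + 0.58×6.33 + 0.14×6.53 = 9.092.
Rate = 633/(1 + 9.092) = 62.72 kJ/min.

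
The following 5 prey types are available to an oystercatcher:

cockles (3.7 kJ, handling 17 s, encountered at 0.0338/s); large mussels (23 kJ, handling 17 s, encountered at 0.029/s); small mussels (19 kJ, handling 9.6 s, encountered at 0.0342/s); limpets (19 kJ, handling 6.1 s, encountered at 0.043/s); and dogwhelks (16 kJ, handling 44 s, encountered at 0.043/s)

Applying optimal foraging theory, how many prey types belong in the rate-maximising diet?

Rank by E/h (kJ/s): limpets 3.11, small mussels 1.98, large mussels 1.35, dogwhelks 0.364, cockles 0.218. Include each in turn until the next type's E/h falls below the running intake rate.
Rate on top 1: 0.6472. small mussels: 1.98 > 0.6472 → include.
Rate on top 2: 0.9222. large mussels: 1.35 > 0.9222 → include.
Rate on top 3: 1.024. dogwhelks: 0.364 < 1.024 → exclude; stop.
Optimal diet: limpets, small mussels, large mussels — 3 of 5 types.

3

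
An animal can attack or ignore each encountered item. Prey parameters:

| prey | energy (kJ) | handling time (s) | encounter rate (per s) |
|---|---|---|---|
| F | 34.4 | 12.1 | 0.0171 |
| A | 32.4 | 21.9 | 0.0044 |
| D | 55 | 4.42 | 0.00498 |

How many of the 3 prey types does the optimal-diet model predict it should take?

3

Rank by E/h (kJ/s): D 12.4, F 2.84, A 1.48. Include each in turn until the next type's E/h falls below the running intake rate.
Rate on top 1: 0.268. F: 2.84 > 0.268 → include.
Rate on top 2: 0.7015. A: 1.48 > 0.7015 → include.
Optimal diet: D, F, A — 3 of 3 types.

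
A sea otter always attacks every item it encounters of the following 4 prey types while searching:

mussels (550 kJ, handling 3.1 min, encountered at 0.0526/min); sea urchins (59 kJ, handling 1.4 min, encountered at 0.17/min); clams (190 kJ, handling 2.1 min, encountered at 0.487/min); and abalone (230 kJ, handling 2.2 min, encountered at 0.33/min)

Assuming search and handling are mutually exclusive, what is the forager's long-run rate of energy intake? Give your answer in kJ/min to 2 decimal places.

Energy encountered per unit search time: 0.0526×550 + 0.17×59 + 0.487×190 + 0.33×230 = 207.4 kJ/min.
Handling time per unit search time: 0.0526×3.1 + 0.17×1.4 + 0.487×2.1 + 0.33×2.2 = 2.15.
Rate = 207.4/(1 + 2.15) = 65.84 kJ/min.

65.84 kJ/min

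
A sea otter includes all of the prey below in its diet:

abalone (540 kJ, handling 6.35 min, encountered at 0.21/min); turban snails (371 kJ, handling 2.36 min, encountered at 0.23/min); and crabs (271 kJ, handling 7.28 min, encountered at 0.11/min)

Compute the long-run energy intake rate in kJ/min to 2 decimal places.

62.15 kJ/min

Energy encountered per unit search time: 0.21×540 + 0.23×371 + 0.11×271 = 228.5 kJ/min.
Handling time per unit search time: 0.21×6.35 + 0.23×2.36 + 0.11×7.28 = 2.677.
Rate = 228.5/(1 + 2.677) = 62.15 kJ/min.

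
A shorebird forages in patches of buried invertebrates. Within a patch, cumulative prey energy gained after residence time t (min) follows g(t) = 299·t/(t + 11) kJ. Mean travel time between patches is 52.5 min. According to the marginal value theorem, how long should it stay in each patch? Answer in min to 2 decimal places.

Optimal t* satisfies g'(t*) = g(t*)/(T + t*).
g'(t) = 299·11/(t + 11)². Setting 299·11/(t+11)² = 299t/[(t+11)(52.5+t)] gives 11(52.5+t) = t(t+11), so t² = 11×52.5 = 577.5.
t* = √577.5 = 24.03 min.

24.03 min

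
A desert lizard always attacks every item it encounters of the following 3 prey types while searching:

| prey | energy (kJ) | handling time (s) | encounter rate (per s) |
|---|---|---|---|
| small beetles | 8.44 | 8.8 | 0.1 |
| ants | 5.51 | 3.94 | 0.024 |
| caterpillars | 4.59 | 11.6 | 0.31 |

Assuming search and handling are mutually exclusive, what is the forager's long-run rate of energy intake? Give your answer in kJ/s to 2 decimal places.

0.43 kJ/s

R = (0.1×8.44 + 0.024×5.51 + 0.31×4.59) / (1 + 0.1×8.8 + 0.024×3.94 + 0.31×11.6) = 2.399/5.571 = 0.4307 kJ/s.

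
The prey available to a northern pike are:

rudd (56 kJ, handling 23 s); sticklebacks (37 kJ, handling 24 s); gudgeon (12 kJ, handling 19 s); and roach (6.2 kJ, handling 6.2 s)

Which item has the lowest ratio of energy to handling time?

gudgeon

In descending order of E/h:
rudd: 56/23 = 2.43 kJ/s
sticklebacks: 37/24 = 1.54 kJ/s
roach: 6.2/6.2 = 1 kJ/s
gudgeon: 12/19 = 0.632 kJ/s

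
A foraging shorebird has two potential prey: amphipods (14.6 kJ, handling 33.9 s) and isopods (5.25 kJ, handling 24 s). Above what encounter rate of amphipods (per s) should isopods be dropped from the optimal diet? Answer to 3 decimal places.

Drop isopods once their profitability E₂/h₂ falls below the rate achievable on amphipods alone: E₂/h₂ = λE₁/(1 + λh₁).
Solve for λ: λE₁h₂ = E₂(1 + λh₁) → λ(E₁h₂ − E₂h₁) = E₂ → λ = E₂/(E₁h₂ − E₂h₁).
λ = 5.25/(14.6×24 − 5.25×33.9) = 5.25/172.4 = 0.03045 per s.

0.030 per s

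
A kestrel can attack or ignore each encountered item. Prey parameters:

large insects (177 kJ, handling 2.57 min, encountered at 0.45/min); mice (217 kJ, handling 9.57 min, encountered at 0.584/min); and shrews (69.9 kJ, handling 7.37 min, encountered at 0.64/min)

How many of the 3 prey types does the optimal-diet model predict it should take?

1

Profitabilities (E/h, kJ/min): large insects 68.9, mice 22.7, shrews 9.48. Add prey in this order while the next type's profitability exceeds the intake rate on those already taken.
Rate on top 1: 36.93. mice: 22.7 < 36.93 → exclude; stop.
Optimal diet: large insects — 1 of 3 types.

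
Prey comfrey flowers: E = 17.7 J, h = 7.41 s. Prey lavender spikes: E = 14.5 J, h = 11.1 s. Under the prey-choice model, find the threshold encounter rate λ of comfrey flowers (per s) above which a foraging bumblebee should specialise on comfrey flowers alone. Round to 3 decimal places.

The zero-one rule: include lavender spikes iff E₂/h₂ > λE₁/(1+λh₁). Equality gives the switch point.
λE₁h₂ = E₂ + λE₂h₁ ⇒ λ = E₂/(E₁h₂ − E₂h₁) = 14.5/(196.5 − 107.4) = 0.1629 per s.

0.163 per s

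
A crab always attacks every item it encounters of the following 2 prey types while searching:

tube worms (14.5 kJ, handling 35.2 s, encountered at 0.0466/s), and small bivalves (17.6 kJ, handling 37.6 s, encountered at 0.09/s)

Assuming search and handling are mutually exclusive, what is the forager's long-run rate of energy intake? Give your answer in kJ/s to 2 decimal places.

0.38 kJ/s

Energy encountered per unit search time: 0.0466×14.5 + 0.09×17.6 = 2.26 kJ/s.
Handling time per unit search time: 0.0466×35.2 + 0.09×37.6 = 5.024.
Rate = 2.26/(1 + 5.024) = 0.3751 kJ/s.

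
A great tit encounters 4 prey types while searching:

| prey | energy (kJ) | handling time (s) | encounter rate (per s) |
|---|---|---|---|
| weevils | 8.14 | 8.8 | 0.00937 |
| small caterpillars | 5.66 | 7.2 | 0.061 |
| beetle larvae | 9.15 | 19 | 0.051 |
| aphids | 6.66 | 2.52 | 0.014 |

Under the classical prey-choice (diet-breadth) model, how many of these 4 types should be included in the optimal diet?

4

E/h in descending order: aphids 2.64, weevils 0.925, small caterpillars 0.786, beetle larvae 0.482 kJ/s. The optimal diet is the largest prefix of this list for which every included type satisfies E_i/h_i > R on the types above it.
Rate on top 1: 0.09006. weevils: 0.925 > 0.09006 → include.
Rate on top 2: 0.1517. small caterpillars: 0.786 > 0.1517 → include.
Rate on top 3: 0.3306. beetle larvae: 0.482 > 0.3306 → include.
Optimal diet: aphids, weevils, small caterpillars, beetle larvae — 4 of 4 types.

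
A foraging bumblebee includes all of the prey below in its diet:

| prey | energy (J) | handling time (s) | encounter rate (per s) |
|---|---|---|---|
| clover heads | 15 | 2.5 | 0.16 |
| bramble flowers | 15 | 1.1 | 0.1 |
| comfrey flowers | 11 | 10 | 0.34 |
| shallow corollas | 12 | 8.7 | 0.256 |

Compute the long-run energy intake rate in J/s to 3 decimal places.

1.501 J/s

Energy encountered per unit search time: 0.16×15 + 0.1×15 + 0.34×11 + 0.256×12 = 10.71 J/s.
Handling time per unit search time: 0.16×2.5 + 0.1×1.1 + 0.34×10 + 0.256×8.7 = 6.137.
Rate = 10.71/(1 + 6.137) = 1.501 J/s.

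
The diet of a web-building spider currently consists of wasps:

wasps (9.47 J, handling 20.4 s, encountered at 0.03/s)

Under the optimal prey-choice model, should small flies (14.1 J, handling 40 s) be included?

Intake rate on the current diet: R = (0.03×9.47) / (1 + 0.03×20.4) = 0.2841/1.612 = 0.1762 J/s.
small flies: E/h = 14.1/40 = 0.3525 J/s.
Since 0.3525 > R, including small flies increases the long-run rate.

Yes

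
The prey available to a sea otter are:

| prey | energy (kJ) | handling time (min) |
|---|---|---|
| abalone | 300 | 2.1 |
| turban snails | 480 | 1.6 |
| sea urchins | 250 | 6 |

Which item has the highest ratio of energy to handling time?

Profitability E/h (kJ/min): abalone = 300/2.1 = 143, turban snails = 480/1.6 = 300, sea urchins = 250/6 = 41.7.
Ranked: turban snails > abalone > sea urchins.

turban snails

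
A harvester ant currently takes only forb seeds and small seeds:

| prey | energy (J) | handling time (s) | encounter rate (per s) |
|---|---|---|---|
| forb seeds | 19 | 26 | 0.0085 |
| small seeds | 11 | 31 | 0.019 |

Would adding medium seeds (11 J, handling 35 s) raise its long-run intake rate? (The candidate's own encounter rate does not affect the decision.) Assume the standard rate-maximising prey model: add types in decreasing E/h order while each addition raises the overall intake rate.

On forb seeds and small seeds alone, R = ΣλE/(1+Σλh) = 0.3705/1.81 = 0.2047 J/s.
medium seeds: E/h = 11/35 = 0.3143 J/s.
0.3143 > 0.2047, so adding medium seeds raises the average — include it.

Yes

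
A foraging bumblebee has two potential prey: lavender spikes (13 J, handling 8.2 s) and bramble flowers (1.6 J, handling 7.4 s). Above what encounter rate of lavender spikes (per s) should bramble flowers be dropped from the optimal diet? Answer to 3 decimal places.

Drop bramble flowers once their profitability E₂/h₂ falls below the rate achievable on lavender spikes alone: E₂/h₂ = λE₁/(1 + λh₁).
Solve for λ: λE₁h₂ = E₂(1 + λh₁) → λ(E₁h₂ − E₂h₁) = E₂ → λ = E₂/(E₁h₂ − E₂h₁).
λ = 1.6/(13×7.4 − 1.6×8.2) = 1.6/83.08 = 0.01926 per s.

0.019 per s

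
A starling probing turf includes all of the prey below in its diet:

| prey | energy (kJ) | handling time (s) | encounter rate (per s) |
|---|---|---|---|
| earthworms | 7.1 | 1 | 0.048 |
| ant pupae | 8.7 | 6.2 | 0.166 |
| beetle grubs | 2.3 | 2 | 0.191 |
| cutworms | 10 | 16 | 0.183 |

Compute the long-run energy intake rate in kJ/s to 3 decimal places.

R = (0.048×7.1 + 0.166×8.7 + 0.191×2.3 + 0.183×10) / (1 + 0.048×1 + 0.166×6.2 + 0.191×2 + 0.183×16) = 4.054/5.387 = 0.7526 kJ/s.

0.753 kJ/s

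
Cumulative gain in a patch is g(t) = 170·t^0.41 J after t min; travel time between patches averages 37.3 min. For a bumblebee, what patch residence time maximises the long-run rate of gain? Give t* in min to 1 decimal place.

Optimal t* satisfies g'(t*) = g(t*)/(T + t*).
g'(t) = 0.41·170·t^-0.59. Setting 0.41·170·t^-0.59 = 170·t^0.41/(37.3+t) gives 0.41(37.3+t) = t, so 0.59·t = 0.41×37.3.
t* = 0.41×37.3/0.59 = 25.92 min.

25.9 min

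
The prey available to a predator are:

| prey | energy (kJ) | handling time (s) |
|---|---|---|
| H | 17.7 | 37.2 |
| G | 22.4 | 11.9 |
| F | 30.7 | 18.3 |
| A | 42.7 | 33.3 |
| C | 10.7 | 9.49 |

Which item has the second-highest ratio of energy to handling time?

Profitability E/h (kJ/s): H = 17.7/37.2 = 0.476, G = 22.4/11.9 = 1.88, F = 30.7/18.3 = 1.68, A = 42.7/33.3 = 1.28, C = 10.7/9.49 = 1.13.
Ranked: G > F > A > C > H.

F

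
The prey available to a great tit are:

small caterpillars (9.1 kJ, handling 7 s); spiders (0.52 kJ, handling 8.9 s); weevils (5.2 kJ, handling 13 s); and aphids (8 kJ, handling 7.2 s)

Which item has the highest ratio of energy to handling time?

small caterpillars

In descending order of E/h:
small caterpillars: 9.1/7 = 1.3 kJ/s
aphids: 8/7.2 = 1.11 kJ/s
weevils: 5.2/13 = 0.4 kJ/s
spiders: 0.52/8.9 = 0.0584 kJ/s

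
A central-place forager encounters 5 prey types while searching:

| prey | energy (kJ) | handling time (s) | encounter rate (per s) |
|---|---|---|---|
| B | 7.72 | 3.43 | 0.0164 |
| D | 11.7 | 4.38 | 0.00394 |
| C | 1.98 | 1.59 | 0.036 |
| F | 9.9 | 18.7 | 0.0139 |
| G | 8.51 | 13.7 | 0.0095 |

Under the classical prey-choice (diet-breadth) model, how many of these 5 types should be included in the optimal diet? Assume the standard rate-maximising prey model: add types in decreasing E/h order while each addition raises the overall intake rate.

5

E/h in descending order: D 2.67, B 2.25, C 1.25, G 0.621, F 0.529 kJ/s. The optimal diet is the largest prefix of this list for which every included type satisfies E_i/h_i > R on the types above it.
Rate on top 1: 0.04532. B: 2.25 > 0.04532 → include.
Rate on top 2: 0.1609. C: 1.25 > 0.1609 → include.
Rate on top 3: 0.2158. G: 0.621 > 0.2158 → include.
Rate on top 4: 0.2576. F: 0.529 > 0.2576 → include.
Optimal diet: D, B, C, G, F — 5 of 5 types.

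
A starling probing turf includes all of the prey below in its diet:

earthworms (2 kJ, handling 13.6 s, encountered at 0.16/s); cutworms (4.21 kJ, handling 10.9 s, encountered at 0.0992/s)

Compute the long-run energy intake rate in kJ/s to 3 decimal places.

Energy encountered per unit search time: 0.16×2 + 0.0992×4.21 = 0.7376 kJ/s.
Handling time per unit search time: 0.16×13.6 + 0.0992×10.9 = 3.257.
Rate = 0.7376/(1 + 3.257) = 0.1733 kJ/s.

0.173 kJ/s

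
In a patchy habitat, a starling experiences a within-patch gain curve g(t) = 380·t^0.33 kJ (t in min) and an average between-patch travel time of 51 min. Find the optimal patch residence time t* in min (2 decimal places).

Optimal t* satisfies g'(t*) = g(t*)/(T + t*).
g'(t) = 0.33·380·t^-0.67. Setting 0.33·380·t^-0.67 = 380·t^0.33/(51+t) gives 0.33(51+t) = t, so 0.67·t = 0.33×51.
t* = 0.33×51/0.67 = 25.12 min.

25.12 min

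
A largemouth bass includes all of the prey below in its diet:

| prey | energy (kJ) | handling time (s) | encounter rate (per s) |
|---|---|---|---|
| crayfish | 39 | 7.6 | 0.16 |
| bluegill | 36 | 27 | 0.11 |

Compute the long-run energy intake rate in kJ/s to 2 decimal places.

1.97 kJ/s

R = (0.16×39 + 0.11×36) / (1 + 0.16×7.6 + 0.11×27) = 10.2/5.186 = 1.967 kJ/s.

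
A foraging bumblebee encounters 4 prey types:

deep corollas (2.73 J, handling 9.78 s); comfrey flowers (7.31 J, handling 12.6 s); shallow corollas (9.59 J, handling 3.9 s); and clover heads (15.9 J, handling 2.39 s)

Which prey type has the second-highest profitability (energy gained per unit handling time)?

Profitability E/h (J/s): deep corollas = 2.73/9.78 = 0.279, comfrey flowers = 7.31/12.6 = 0.58, shallow corollas = 9.59/3.9 = 2.46, clover heads = 15.9/2.39 = 6.65.
Ranked: clover heads > shallow corollas > comfrey flowers > deep corollas.

shallow corollas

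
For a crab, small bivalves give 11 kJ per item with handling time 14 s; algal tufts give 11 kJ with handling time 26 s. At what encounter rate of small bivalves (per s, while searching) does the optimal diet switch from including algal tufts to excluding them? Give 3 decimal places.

At the threshold, the rate on small bivalves alone equals the profitability of algal tufts: λ·11/(1 + λ·14) = 11/26 = 0.4231.
Rearranging, λ(11 − 0.4231×14) = 0.4231, so λ = 0.4231/5.077 = 0.08333 per s.

0.083 per s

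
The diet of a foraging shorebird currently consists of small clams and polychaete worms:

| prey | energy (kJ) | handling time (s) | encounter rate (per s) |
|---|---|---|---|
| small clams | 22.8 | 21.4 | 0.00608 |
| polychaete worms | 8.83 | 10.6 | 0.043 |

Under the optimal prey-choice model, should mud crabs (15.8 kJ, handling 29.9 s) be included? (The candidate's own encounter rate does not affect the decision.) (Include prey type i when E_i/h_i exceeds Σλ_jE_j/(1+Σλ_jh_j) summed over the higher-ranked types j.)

Intake rate on the current diet: R = (0.00608×22.8 + 0.043×8.83) / (1 + 0.00608×21.4 + 0.043×10.6) = 0.5183/1.586 = 0.3268 kJ/s.
mud crabs: E/h = 15.8/29.9 = 0.5284 kJ/s.
0.5284 > 0.3268, so adding mud crabs raises the average — include it.

Yes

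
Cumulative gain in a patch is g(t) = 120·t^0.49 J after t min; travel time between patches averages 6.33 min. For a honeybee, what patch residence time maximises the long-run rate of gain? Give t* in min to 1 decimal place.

By the marginal value theorem, leave when the instantaneous gain rate g'(t) equals the habitat-wide average g(t)/(T + t).
g'(t) = 0.49·120·t^-0.51. Setting 0.49·120·t^-0.51 = 120·t^0.49/(6.33+t) gives 0.49(6.33+t) = t, so 0.51·t = 0.49×6.33.
t* = 0.49×6.33/0.51 = 6.082 min.

6.1 min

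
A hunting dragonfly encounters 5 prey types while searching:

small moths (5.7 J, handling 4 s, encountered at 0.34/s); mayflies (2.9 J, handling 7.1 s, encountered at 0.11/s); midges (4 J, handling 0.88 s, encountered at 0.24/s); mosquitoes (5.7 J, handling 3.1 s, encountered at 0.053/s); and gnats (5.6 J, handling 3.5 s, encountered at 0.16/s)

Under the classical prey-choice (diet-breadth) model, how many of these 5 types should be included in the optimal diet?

4

E/h in descending order: midges 4.55, mosquitoes 1.84, gnats 1.6, small moths 1.43, mayflies 0.408 J/s. The optimal diet is the largest prefix of this list for which every included type satisfies E_i/h_i > R on the types above it.
Rate on top 1: 0.7926. mosquitoes: 1.84 > 0.7926 → include.
Rate on top 2: 0.9176. gnats: 1.6 > 0.9176 → include.
Rate on top 3: 1.115. small moths: 1.43 > 1.115 → include.
Rate on top 4: 1.243. mayflies: 0.408 < 1.243 → exclude; stop.
Optimal diet: midges, mosquitoes, gnats, small moths — 4 of 5 types.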